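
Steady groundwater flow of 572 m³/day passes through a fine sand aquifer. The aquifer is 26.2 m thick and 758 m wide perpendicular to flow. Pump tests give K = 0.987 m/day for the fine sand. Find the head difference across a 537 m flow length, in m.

Cross-sectional area A = 758 × 26.2 = 19860 m².
From Q = K·A·i, i = Q / (K·A) = 572 / (0.9870 × 19860) = 0.02918.
Head loss Δh = i · L = 0.02918 × 537 = 15.67 m.

15.7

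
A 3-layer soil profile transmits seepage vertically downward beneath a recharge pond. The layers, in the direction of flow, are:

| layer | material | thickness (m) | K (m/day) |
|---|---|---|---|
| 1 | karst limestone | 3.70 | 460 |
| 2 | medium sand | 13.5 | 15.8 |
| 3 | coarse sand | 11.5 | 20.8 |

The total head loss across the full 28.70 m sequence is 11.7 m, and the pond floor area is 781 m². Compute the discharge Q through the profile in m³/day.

Flow is perpendicular to layering, so the layers act in series and the equivalent K is the thickness-weighted harmonic mean.
Total thickness L = 3.70 + 13.5 + 11.5 = 28.70 m.
Σ(b_i/K_i) = 3.70/460 + 13.5/15.8 + 11.5/20.8 = 1.415 d.
K_eq = L / Σ(b_i/K_i) = 28.70 / 1.415 = 20.28 m/day.
Q = K_eq · A · (Δh/L) = 20.28 × 781 × (11.7/28.70) = 6456 m³/day.

6460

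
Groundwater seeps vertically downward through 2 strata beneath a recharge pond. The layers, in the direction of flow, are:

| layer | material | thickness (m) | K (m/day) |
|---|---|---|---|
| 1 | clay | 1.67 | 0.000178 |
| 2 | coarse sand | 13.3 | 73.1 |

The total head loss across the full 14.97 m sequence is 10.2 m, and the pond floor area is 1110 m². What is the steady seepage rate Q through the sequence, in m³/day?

Flow is perpendicular to layering, so the layers act in series and the equivalent K is the thickness-weighted harmonic mean.
Total thickness L = 1.67 + 13.3 = 14.97 m.
Σ(b_i/K_i) = 1.67/0.000178 + 13.3/73.1 = 9382 d.
K_eq = L / Σ(b_i/K_i) = 14.97 / 9382 = 0.001596 m/day.
Q = K_eq · A · (Δh/L) = 0.001596 × 1110 × (10.2/14.97) = 1.207 m³/day.

1.21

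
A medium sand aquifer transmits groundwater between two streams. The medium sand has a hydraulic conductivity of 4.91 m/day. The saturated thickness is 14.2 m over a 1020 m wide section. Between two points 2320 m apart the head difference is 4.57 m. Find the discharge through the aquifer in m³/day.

140

Cross-sectional area A = 1020 × 14.2 = 14484 m².
Hydraulic gradient i = Δh / L = 4.57 / 2320 = 0.001970.
Darcy's law: Q = K · A · i = 4.910 × 14484 × 0.001970 = 140.1 m³/day.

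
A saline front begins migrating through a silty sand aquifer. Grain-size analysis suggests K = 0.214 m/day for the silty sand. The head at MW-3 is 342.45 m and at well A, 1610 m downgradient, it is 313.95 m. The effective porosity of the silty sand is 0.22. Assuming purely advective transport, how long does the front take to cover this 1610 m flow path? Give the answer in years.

Hydraulic gradient i = (342.45 − 313.95) / 1610 = 28.5 / 1610 = 0.01770.
Darcy flux q = K · i = 0.2140 × 0.01770 = 0.003788 m/day.
Seepage velocity v = q / n_e = 0.003788 / 0.22 = 0.01722 m/day.
Travel time t = L / v = 1610 / 0.01722 = 93501 days = 256.0 years.

256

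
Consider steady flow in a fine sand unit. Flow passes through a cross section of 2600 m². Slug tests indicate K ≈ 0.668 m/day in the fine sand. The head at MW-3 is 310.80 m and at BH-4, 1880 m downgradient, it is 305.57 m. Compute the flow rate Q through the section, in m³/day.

Hydraulic gradient i = (310.80 − 305.57) / 1880 = 5.23 / 1880 = 0.002782.
Darcy's law: Q = K · A · i = 0.6680 × 2600 × 0.002782 = 4.832 m³/day.

4.83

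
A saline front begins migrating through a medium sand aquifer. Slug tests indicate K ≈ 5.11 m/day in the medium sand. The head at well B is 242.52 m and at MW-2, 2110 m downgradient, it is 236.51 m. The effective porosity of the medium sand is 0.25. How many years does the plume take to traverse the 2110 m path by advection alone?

Hydraulic gradient i = (242.52 − 236.51) / 2110 = 6.01 / 2110 = 0.002848.
Darcy flux q = K · i = 5.110 × 0.002848 = 0.01456 m/day.
Seepage velocity v = q / n_e = 0.01456 / 0.25 = 0.05822 m/day.
Travel time t = L / v = 2110 / 0.05822 = 36242 days = 99.22 years.

99.2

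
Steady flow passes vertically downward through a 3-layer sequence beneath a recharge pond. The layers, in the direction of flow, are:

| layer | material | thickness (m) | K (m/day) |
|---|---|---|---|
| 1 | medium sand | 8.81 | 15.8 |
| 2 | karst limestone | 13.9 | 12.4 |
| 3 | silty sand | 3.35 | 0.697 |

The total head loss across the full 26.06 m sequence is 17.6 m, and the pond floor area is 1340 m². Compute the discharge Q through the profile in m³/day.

Flow is perpendicular to layering, so the layers act in series and the equivalent K is the thickness-weighted harmonic mean.
Total thickness L = 8.81 + 13.9 + 3.35 = 26.06 m.
Σ(b_i/K_i) = 8.81/15.8 + 13.9/12.4 + 3.35/0.697 = 6.485 d.
K_eq = L / Σ(b_i/K_i) = 26.06 / 6.485 = 4.019 m/day.
Q = K_eq · A · (Δh/L) = 4.019 × 1340 × (17.6/26.06) = 3637 m³/day.

3640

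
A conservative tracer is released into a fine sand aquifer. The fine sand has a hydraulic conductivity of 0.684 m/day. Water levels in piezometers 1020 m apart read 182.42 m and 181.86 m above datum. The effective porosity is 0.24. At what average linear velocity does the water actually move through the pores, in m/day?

0.00156

Hydraulic gradient i = (182.42 − 181.86) / 1020 = 0.56 / 1020 = 0.0005490.
Darcy flux q = K · i = 0.6840 × 0.0005490 = 0.0003755 m/day.
Seepage velocity v = q / n_e = 0.0003755 / 0.24 = 0.001565 m/day.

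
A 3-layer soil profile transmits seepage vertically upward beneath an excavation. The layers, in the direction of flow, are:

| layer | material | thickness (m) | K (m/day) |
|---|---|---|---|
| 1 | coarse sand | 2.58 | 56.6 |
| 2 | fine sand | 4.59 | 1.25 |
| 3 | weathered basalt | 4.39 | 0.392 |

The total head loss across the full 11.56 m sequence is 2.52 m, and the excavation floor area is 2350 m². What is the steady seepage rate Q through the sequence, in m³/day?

397

Flow is perpendicular to layering, so the layers act in series and the equivalent K is the thickness-weighted harmonic mean.
Total thickness L = 2.58 + 4.59 + 4.39 = 11.56 m.
Σ(b_i/K_i) = 2.58/56.6 + 4.59/1.25 + 4.39/0.392 = 14.92 d.
K_eq = L / Σ(b_i/K_i) = 11.56 / 14.92 = 0.7750 m/day.
Q = K_eq · A · (Δh/L) = 0.7750 × 2350 × (2.52/11.56) = 397.0 m³/day.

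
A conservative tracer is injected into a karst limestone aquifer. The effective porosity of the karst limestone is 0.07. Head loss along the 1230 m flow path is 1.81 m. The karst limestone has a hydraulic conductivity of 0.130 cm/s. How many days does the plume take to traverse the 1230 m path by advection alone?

521

Convert K: 0.130 cm/s × 864 = 112.3 m/day.
Hydraulic gradient i = Δh / L = 1.81 / 1230 = 0.001472.
Darcy flux q = K · i = 112.3 × 0.001472 = 0.1653 m/day.
Seepage velocity v = q / n_e = 0.1653 / 0.07 = 2.361 m/day.
Travel time t = L / v = 1230 / 2.361 = 520.9 days.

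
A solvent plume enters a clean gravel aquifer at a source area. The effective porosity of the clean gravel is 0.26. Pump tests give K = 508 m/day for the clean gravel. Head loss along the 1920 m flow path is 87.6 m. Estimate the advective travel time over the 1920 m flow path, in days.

Hydraulic gradient i = Δh / L = 87.6 / 1920 = 0.04562.
Darcy flux q = K · i = 508.0 × 0.04562 = 23.18 m/day.
Seepage velocity v = q / n_e = 23.18 / 0.26 = 89.14 m/day.
Travel time t = L / v = 1920 / 89.14 = 21.54 days.

21.5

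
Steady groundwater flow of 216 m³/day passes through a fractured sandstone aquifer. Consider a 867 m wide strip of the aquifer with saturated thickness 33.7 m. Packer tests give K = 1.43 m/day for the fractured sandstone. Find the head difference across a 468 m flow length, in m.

Cross-sectional area A = 867 × 33.7 = 29218 m².
From Q = K·A·i, i = Q / (K·A) = 216 / (1.430 × 29218) = 0.005170.
Head loss Δh = i · L = 0.005170 × 468 = 2.419 m.

2.42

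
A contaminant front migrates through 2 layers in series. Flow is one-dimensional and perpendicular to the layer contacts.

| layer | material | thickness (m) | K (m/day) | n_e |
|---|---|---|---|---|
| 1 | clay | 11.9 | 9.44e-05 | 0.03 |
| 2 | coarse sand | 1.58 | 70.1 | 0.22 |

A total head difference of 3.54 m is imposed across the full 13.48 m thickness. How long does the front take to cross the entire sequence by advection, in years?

With flow normal to the layers, continuity requires the same specific discharge q through every layer.
Σ(b_i/K_i) = 11.9/9.44e-05 + 1.58/70.1 = 1.261e+05 d.
q = Δh / Σ(b_i/K_i) = 3.54 / 1.261e+05 = 2.808e-05 m/day.
In each layer the seepage velocity is v_i = q/n_i, so the layer transit time is t_i = b_i·n_i / q:
  layer 1 (clay): t_1 = 11.9 × 0.03 / 2.808e-05 = 12713 d
  layer 2 (coarse sand): t_2 = 1.58 × 0.22 / 2.808e-05 = 12378 d
Total t = Σ t_i = 25091 days = 68.69 years.

68.7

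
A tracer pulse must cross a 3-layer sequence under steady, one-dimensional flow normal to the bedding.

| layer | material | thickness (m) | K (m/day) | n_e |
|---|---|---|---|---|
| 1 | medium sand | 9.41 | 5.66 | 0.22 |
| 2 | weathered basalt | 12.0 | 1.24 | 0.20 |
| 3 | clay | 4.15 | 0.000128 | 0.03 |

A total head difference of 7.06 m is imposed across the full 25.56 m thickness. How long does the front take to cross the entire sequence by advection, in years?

57.8

With flow normal to the layers, continuity requires the same specific discharge q through every layer.
Σ(b_i/K_i) = 9.41/5.66 + 12.0/1.24 + 4.15/0.000128 = 32433 d.
q = Δh / Σ(b_i/K_i) = 7.06 / 32433 = 0.0002177 m/day.
In each layer the seepage velocity is v_i = q/n_i, so the layer transit time is t_i = b_i·n_i / q:
  layer 1 (medium sand): t_1 = 9.41 × 0.22 / 0.0002177 = 9510 d
  layer 2 (weathered basalt): t_2 = 12.0 × 0.20 / 0.0002177 = 11025 d
  layer 3 (clay): t_3 = 4.15 × 0.03 / 0.0002177 = 571.9 d
Total t = Σ t_i = 21108 days = 57.79 years.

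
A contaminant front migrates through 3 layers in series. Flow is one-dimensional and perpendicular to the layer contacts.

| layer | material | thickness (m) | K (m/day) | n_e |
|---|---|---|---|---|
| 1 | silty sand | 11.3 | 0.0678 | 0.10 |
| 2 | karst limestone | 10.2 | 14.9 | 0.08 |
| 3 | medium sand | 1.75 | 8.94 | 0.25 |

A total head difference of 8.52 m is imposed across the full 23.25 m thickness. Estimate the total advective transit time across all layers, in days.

With flow normal to the layers, continuity requires the same specific discharge q through every layer.
Σ(b_i/K_i) = 11.3/0.0678 + 10.2/14.9 + 1.75/8.94 = 167.5 d.
q = Δh / Σ(b_i/K_i) = 8.52 / 167.5 = 0.05085 m/day.
In each layer the seepage velocity is v_i = q/n_i, so the layer transit time is t_i = b_i·n_i / q:
  layer 1 (silty sand): t_1 = 11.3 × 0.10 / 0.05085 = 22.22 d
  layer 2 (karst limestone): t_2 = 10.2 × 0.08 / 0.05085 = 16.05 d
  layer 3 (medium sand): t_3 = 1.75 × 0.25 / 0.05085 = 8.603 d
Total t = Σ t_i = 46.87 days.

46.9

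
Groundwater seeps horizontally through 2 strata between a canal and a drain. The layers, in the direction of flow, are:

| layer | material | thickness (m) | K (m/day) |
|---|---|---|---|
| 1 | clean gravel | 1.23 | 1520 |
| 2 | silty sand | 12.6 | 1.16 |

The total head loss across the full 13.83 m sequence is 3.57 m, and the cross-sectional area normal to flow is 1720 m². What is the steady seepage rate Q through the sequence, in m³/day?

565

Flow is perpendicular to layering, so the layers act in series and the equivalent K is the thickness-weighted harmonic mean.
Total thickness L = 1.23 + 12.6 = 13.83 m.
Σ(b_i/K_i) = 1.23/1520 + 12.6/1.16 = 10.86 d.
K_eq = L / Σ(b_i/K_i) = 13.83 / 10.86 = 1.273 m/day.
Q = K_eq · A · (Δh/L) = 1.273 × 1720 × (3.57/13.83) = 565.3 m³/day.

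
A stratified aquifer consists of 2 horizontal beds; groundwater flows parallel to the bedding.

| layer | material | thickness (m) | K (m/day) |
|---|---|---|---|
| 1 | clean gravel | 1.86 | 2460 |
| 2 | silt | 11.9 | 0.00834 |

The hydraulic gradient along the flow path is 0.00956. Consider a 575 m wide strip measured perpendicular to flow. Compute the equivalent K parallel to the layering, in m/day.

Flow is parallel to layering, so each bed carries its own Darcy discharge and the transmissivities add.
Σ(K_i·b_i) = 2460×1.86 + 0.00834×11.9 = 4576 m²/day.
Total thickness b = 13.76 m, so K_eq = Σ(K_i·b_i)/b = 332.5 m/day.

333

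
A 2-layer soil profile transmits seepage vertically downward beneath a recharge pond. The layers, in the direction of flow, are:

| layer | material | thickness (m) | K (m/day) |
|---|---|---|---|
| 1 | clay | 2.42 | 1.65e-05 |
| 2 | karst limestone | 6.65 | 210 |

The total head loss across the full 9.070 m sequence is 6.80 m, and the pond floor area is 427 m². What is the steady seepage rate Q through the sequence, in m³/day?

Flow is perpendicular to layering, so the layers act in series and the equivalent K is the thickness-weighted harmonic mean.
Total thickness L = 2.42 + 6.65 = 9.070 m.
Σ(b_i/K_i) = 2.42/1.65e-05 + 6.65/210 = 1.467e+05 d.
K_eq = L / Σ(b_i/K_i) = 9.070 / 1.467e+05 = 6.184e-05 m/day.
Q = K_eq · A · (Δh/L) = 6.184e-05 × 427 × (6.80/9.070) = 0.01980 m³/day.

0.0198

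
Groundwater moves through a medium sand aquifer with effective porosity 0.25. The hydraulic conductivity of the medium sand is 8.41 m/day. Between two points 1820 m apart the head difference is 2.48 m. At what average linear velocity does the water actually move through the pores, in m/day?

Hydraulic gradient i = Δh / L = 2.48 / 1820 = 0.001363.
Darcy flux q = K · i = 8.410 × 0.001363 = 0.01146 m/day.
Seepage velocity v = q / n_e = 0.01146 / 0.25 = 0.04584 m/day.

0.0458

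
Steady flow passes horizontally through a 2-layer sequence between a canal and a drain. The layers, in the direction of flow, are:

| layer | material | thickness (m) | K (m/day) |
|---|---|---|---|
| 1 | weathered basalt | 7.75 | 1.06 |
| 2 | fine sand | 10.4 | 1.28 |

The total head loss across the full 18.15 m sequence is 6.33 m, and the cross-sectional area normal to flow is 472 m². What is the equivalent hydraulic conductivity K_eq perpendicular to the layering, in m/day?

1.18

Flow is perpendicular to layering, so the layers act in series and the equivalent K is the thickness-weighted harmonic mean.
Total thickness L = 7.75 + 10.4 = 18.15 m.
Σ(b_i/K_i) = 7.75/1.06 + 10.4/1.28 = 15.44 d.
K_eq = L / Σ(b_i/K_i) = 18.15 / 15.44 = 1.176 m/day.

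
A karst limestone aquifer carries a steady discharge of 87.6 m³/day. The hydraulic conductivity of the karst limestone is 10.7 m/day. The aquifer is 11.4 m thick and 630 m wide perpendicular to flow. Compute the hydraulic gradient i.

Cross-sectional area A = 630 × 11.4 = 7182 m².
From Q = K·A·i, i = Q / (K·A) = 87.6 / (10.70 × 7182) = 0.001140.

0.00114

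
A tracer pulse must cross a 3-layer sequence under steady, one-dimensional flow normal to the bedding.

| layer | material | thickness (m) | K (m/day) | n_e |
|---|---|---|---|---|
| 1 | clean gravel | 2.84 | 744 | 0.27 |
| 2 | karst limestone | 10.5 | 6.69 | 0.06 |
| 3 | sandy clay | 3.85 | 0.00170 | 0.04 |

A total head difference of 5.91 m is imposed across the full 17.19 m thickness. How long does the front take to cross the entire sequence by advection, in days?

With flow normal to the layers, continuity requires the same specific discharge q through every layer.
Σ(b_i/K_i) = 2.84/744 + 10.5/6.69 + 3.85/0.00170 = 2266 d.
q = Δh / Σ(b_i/K_i) = 5.91 / 2266 = 0.002608 m/day.
In each layer the seepage velocity is v_i = q/n_i, so the layer transit time is t_i = b_i·n_i / q:
  layer 1 (clean gravel): t_1 = 2.84 × 0.27 / 0.002608 = 294.0 d
  layer 2 (karst limestone): t_2 = 10.5 × 0.06 / 0.002608 = 241.6 d
  layer 3 (sandy clay): t_3 = 3.85 × 0.04 / 0.002608 = 59.05 d
Total t = Σ t_i = 594.7 days.

595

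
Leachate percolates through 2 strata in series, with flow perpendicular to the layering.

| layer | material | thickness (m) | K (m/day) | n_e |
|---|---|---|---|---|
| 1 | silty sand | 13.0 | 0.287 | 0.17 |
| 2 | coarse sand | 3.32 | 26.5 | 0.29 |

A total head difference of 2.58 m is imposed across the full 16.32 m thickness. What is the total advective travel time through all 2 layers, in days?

55.9

With flow normal to the layers, continuity requires the same specific discharge q through every layer.
Σ(b_i/K_i) = 13.0/0.287 + 3.32/26.5 = 45.42 d.
q = Δh / Σ(b_i/K_i) = 2.58 / 45.42 = 0.05680 m/day.
In each layer the seepage velocity is v_i = q/n_i, so the layer transit time is t_i = b_i·n_i / q:
  layer 1 (silty sand): t_1 = 13.0 × 0.17 / 0.05680 = 38.91 d
  layer 2 (coarse sand): t_2 = 3.32 × 0.29 / 0.05680 = 16.95 d
Total t = Σ t_i = 55.86 days.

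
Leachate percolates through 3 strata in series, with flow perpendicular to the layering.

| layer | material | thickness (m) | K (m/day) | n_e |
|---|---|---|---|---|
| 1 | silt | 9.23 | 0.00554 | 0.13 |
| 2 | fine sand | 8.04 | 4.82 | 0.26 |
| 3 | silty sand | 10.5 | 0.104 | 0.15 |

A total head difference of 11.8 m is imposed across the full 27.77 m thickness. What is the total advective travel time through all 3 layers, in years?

2.00

With flow normal to the layers, continuity requires the same specific discharge q through every layer.
Σ(b_i/K_i) = 9.23/0.00554 + 8.04/4.82 + 10.5/0.104 = 1769 d.
q = Δh / Σ(b_i/K_i) = 11.8 / 1769 = 0.006672 m/day.
In each layer the seepage velocity is v_i = q/n_i, so the layer transit time is t_i = b_i·n_i / q:
  layer 1 (silt): t_1 = 9.23 × 0.13 / 0.006672 = 179.9 d
  layer 2 (fine sand): t_2 = 8.04 × 0.26 / 0.006672 = 313.3 d
  layer 3 (silty sand): t_3 = 10.5 × 0.15 / 0.006672 = 236.1 d
Total t = Σ t_i = 729.3 days = 1.997 years.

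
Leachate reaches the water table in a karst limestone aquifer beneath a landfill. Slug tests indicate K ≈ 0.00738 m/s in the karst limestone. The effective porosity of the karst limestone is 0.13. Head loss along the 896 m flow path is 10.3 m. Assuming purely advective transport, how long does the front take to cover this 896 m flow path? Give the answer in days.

15.9

Convert K: 0.00738 m/s × 86400 = 637.6 m/day.
Hydraulic gradient i = Δh / L = 10.3 / 896 = 0.01150.
Darcy flux q = K · i = 637.6 × 0.01150 = 7.330 m/day.
Seepage velocity v = q / n_e = 7.330 / 0.13 = 56.38 m/day.
Travel time t = L / v = 896 / 56.38 = 15.89 days.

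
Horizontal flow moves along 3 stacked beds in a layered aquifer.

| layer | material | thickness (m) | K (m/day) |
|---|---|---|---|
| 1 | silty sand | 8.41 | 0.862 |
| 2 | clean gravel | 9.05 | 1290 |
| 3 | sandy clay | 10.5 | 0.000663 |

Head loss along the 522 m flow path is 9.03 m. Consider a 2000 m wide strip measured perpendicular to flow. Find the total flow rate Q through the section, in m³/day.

Flow is parallel to layering, so each bed carries its own Darcy discharge and the transmissivities add.
Σ(K_i·b_i) = 0.862×8.41 + 1290×9.05 + 0.000663×10.5 = 11682 m²/day.
Hydraulic gradient i = Δh / L = 9.03 / 522 = 0.01730.
Q = Σ(K_i·b_i) · W · i = 11682 × 2000 × 0.01730 = 4.042e+05 m³/day.

404000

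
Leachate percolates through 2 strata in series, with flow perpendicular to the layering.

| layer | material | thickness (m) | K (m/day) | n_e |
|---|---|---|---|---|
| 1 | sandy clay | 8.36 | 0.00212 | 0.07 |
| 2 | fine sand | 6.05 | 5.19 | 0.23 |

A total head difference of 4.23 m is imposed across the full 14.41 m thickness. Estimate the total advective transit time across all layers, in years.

5.05

With flow normal to the layers, continuity requires the same specific discharge q through every layer.
Σ(b_i/K_i) = 8.36/0.00212 + 6.05/5.19 = 3945 d.
q = Δh / Σ(b_i/K_i) = 4.23 / 3945 = 0.001072 m/day.
In each layer the seepage velocity is v_i = q/n_i, so the layer transit time is t_i = b_i·n_i / q:
  layer 1 (sandy clay): t_1 = 8.36 × 0.07 / 0.001072 = 545.7 d
  layer 2 (fine sand): t_2 = 6.05 × 0.23 / 0.001072 = 1298 d
Total t = Σ t_i = 1843 days = 5.047 years.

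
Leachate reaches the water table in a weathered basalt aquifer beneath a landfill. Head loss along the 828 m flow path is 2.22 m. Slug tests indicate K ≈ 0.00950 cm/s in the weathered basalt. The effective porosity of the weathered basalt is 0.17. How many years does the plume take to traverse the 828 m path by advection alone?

17.5

Convert K: 0.00950 cm/s × 864 = 8.208 m/day.
Hydraulic gradient i = Δh / L = 2.22 / 828 = 0.002681.
Darcy flux q = K · i = 8.208 × 0.002681 = 0.02201 m/day.
Seepage velocity v = q / n_e = 0.02201 / 0.17 = 0.1295 m/day.
Travel time t = L / v = 828 / 0.1295 = 6396 days = 17.51 years.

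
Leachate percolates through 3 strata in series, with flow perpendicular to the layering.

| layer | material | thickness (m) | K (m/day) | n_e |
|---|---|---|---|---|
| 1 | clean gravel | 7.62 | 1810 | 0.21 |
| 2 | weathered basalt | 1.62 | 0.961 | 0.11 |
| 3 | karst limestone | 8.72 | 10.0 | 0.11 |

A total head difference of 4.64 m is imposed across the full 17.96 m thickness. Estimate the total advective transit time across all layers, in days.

With flow normal to the layers, continuity requires the same specific discharge q through every layer.
Σ(b_i/K_i) = 7.62/1810 + 1.62/0.961 + 8.72/10.0 = 2.562 d.
q = Δh / Σ(b_i/K_i) = 4.64 / 2.562 = 1.811 m/day.
In each layer the seepage velocity is v_i = q/n_i, so the layer transit time is t_i = b_i·n_i / q:
  layer 1 (clean gravel): t_1 = 7.62 × 0.21 / 1.811 = 0.8835 d
  layer 2 (weathered basalt): t_2 = 1.62 × 0.11 / 1.811 = 0.09839 d
  layer 3 (karst limestone): t_3 = 8.72 × 0.11 / 1.811 = 0.5296 d
Total t = Σ t_i = 1.512 days.

1.51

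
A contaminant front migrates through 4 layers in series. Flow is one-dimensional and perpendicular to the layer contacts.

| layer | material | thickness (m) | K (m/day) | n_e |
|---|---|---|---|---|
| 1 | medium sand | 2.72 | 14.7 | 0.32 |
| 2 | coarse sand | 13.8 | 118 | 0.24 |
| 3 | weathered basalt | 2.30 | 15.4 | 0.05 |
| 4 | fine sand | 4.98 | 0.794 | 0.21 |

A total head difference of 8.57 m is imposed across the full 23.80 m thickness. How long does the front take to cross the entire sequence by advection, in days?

With flow normal to the layers, continuity requires the same specific discharge q through every layer.
Σ(b_i/K_i) = 2.72/14.7 + 13.8/118 + 2.30/15.4 + 4.98/0.794 = 6.723 d.
q = Δh / Σ(b_i/K_i) = 8.57 / 6.723 = 1.275 m/day.
In each layer the seepage velocity is v_i = q/n_i, so the layer transit time is t_i = b_i·n_i / q:
  layer 1 (medium sand): t_1 = 2.72 × 0.32 / 1.275 = 0.6829 d
  layer 2 (coarse sand): t_2 = 13.8 × 0.24 / 1.275 = 2.598 d
  layer 3 (weathered basalt): t_3 = 2.30 × 0.05 / 1.275 = 0.09022 d
  layer 4 (fine sand): t_4 = 4.98 × 0.21 / 1.275 = 0.8205 d
Total t = Σ t_i = 4.192 days.

4.19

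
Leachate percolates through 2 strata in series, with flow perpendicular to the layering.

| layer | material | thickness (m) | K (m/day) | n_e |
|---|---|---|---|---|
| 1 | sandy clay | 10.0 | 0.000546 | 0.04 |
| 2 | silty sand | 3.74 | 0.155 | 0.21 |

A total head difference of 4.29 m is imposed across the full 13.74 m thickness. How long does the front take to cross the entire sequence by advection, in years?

13.9

With flow normal to the layers, continuity requires the same specific discharge q through every layer.
Σ(b_i/K_i) = 10.0/0.000546 + 3.74/0.155 = 18339 d.
q = Δh / Σ(b_i/K_i) = 4.29 / 18339 = 0.0002339 m/day.
In each layer the seepage velocity is v_i = q/n_i, so the layer transit time is t_i = b_i·n_i / q:
  layer 1 (sandy clay): t_1 = 10.0 × 0.04 / 0.0002339 = 1710 d
  layer 2 (silty sand): t_2 = 3.74 × 0.21 / 0.0002339 = 3357 d
Total t = Σ t_i = 5067 days = 13.87 years.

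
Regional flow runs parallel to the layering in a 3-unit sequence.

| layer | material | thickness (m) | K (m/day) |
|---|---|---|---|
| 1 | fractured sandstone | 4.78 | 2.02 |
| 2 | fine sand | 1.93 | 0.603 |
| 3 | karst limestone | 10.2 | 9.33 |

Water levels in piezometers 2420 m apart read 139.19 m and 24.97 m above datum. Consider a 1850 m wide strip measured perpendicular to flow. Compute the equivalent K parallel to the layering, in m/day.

6.27

Flow is parallel to layering, so each bed carries its own Darcy discharge and the transmissivities add.
Σ(K_i·b_i) = 2.02×4.78 + 0.603×1.93 + 9.33×10.2 = 106.0 m²/day.
Total thickness b = 16.91 m, so K_eq = Σ(K_i·b_i)/b = 6.268 m/day.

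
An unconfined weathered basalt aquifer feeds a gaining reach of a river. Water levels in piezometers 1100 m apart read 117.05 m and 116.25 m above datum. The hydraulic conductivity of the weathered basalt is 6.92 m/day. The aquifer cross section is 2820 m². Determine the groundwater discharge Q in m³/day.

Hydraulic gradient i = (117.05 − 116.25) / 1100 = 0.8 / 1100 = 0.0007273.
Darcy's law: Q = K · A · i = 6.920 × 2820 × 0.0007273 = 14.19 m³/day.

14.2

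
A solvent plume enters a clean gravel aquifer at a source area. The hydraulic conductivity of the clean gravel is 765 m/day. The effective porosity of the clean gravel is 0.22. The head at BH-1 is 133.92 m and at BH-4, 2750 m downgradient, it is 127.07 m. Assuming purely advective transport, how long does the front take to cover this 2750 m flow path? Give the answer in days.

317

Hydraulic gradient i = (133.92 − 127.07) / 2750 = 6.85 / 2750 = 0.002491.
Darcy flux q = K · i = 765.0 × 0.002491 = 1.906 m/day.
Seepage velocity v = q / n_e = 1.906 / 0.22 = 8.662 m/day.
Travel time t = L / v = 2750 / 8.662 = 317.5 days.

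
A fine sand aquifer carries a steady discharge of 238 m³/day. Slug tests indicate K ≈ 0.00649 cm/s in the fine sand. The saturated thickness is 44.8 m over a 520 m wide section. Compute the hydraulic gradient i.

0.00182

Convert K: 0.00649 cm/s × 864 = 5.607 m/day.
Cross-sectional area A = 520 × 44.8 = 23296 m².
From Q = K·A·i, i = Q / (K·A) = 238 / (5.607 × 23296) = 0.001822.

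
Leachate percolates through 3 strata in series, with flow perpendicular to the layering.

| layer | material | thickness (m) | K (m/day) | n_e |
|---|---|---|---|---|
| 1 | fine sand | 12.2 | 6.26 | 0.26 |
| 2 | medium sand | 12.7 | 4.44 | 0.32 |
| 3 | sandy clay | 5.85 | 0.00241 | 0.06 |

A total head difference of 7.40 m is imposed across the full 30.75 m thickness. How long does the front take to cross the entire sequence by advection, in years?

6.83

With flow normal to the layers, continuity requires the same specific discharge q through every layer.
Σ(b_i/K_i) = 12.2/6.26 + 12.7/4.44 + 5.85/0.00241 = 2432 d.
q = Δh / Σ(b_i/K_i) = 7.40 / 2432 = 0.003043 m/day.
In each layer the seepage velocity is v_i = q/n_i, so the layer transit time is t_i = b_i·n_i / q:
  layer 1 (fine sand): t_1 = 12.2 × 0.26 / 0.003043 = 1043 d
  layer 2 (medium sand): t_2 = 12.7 × 0.32 / 0.003043 = 1336 d
  layer 3 (sandy clay): t_3 = 5.85 × 0.06 / 0.003043 = 115.4 d
Total t = Σ t_i = 2494 days = 6.827 years.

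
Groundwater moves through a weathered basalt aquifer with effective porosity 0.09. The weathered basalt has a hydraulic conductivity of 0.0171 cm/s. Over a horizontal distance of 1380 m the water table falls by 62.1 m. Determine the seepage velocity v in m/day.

Convert K: 0.0171 cm/s × 864 = 14.77 m/day.
Hydraulic gradient i = Δh / L = 62.1 / 1380 = 0.04500.
Darcy flux q = K · i = 14.77 × 0.04500 = 0.6648 m/day.
Seepage velocity v = q / n_e = 0.6648 / 0.09 = 7.387 m/day.

7.39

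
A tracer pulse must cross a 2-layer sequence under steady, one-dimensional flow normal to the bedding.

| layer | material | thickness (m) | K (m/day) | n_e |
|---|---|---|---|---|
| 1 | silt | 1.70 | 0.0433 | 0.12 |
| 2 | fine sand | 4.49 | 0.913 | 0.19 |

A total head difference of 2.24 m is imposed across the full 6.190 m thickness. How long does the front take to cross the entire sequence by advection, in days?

With flow normal to the layers, continuity requires the same specific discharge q through every layer.
Σ(b_i/K_i) = 1.70/0.0433 + 4.49/0.913 = 44.18 d.
q = Δh / Σ(b_i/K_i) = 2.24 / 44.18 = 0.05070 m/day.
In each layer the seepage velocity is v_i = q/n_i, so the layer transit time is t_i = b_i·n_i / q:
  layer 1 (silt): t_1 = 1.70 × 0.12 / 0.05070 = 4.023 d
  layer 2 (fine sand): t_2 = 4.49 × 0.19 / 0.05070 = 16.83 d
Total t = Σ t_i = 20.85 days.

20.8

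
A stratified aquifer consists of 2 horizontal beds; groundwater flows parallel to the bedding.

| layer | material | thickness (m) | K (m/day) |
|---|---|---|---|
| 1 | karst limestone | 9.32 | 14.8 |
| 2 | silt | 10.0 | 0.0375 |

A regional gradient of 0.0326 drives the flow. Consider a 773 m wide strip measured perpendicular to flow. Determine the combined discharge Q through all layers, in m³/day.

3490

Flow is parallel to layering, so each bed carries its own Darcy discharge and the transmissivities add.
Σ(K_i·b_i) = 14.8×9.32 + 0.0375×10.0 = 138.3 m²/day.
Hydraulic gradient i = 0.0326.
Q = Σ(K_i·b_i) · W · i = 138.3 × 773 × 0.03260 = 3485 m³/day.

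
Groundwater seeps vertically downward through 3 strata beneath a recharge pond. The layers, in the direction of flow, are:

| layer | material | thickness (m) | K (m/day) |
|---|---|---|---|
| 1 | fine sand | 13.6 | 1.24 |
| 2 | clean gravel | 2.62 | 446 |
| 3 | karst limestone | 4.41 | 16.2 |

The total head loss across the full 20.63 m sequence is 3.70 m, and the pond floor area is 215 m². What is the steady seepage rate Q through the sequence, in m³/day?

Flow is perpendicular to layering, so the layers act in series and the equivalent K is the thickness-weighted harmonic mean.
Total thickness L = 13.6 + 2.62 + 4.41 = 20.63 m.
Σ(b_i/K_i) = 13.6/1.24 + 2.62/446 + 4.41/16.2 = 11.25 d.
K_eq = L / Σ(b_i/K_i) = 20.63 / 11.25 = 1.834 m/day.
Q = K_eq · A · (Δh/L) = 1.834 × 215 × (3.70/20.63) = 70.74 m³/day.

70.7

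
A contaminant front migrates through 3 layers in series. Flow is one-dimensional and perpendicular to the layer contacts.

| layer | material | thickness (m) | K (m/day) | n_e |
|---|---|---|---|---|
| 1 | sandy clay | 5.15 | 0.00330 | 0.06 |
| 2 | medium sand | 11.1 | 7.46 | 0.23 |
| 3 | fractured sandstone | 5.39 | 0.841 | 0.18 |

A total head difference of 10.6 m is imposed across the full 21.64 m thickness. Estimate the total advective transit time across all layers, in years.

1.55

With flow normal to the layers, continuity requires the same specific discharge q through every layer.
Σ(b_i/K_i) = 5.15/0.00330 + 11.1/7.46 + 5.39/0.841 = 1569 d.
q = Δh / Σ(b_i/K_i) = 10.6 / 1569 = 0.006758 m/day.
In each layer the seepage velocity is v_i = q/n_i, so the layer transit time is t_i = b_i·n_i / q:
  layer 1 (sandy clay): t_1 = 5.15 × 0.06 / 0.006758 = 45.72 d
  layer 2 (medium sand): t_2 = 11.1 × 0.23 / 0.006758 = 377.8 d
  layer 3 (fractured sandstone): t_3 = 5.39 × 0.18 / 0.006758 = 143.6 d
Total t = Σ t_i = 567.1 days = 1.553 years.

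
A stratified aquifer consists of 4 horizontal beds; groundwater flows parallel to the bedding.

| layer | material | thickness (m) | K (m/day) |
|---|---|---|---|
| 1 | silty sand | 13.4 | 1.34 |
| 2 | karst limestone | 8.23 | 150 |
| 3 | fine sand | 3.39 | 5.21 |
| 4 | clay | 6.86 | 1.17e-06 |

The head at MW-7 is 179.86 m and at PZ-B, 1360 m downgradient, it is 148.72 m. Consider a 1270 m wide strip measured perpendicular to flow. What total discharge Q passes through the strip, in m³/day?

36900

Flow is parallel to layering, so each bed carries its own Darcy discharge and the transmissivities add.
Σ(K_i·b_i) = 1.34×13.4 + 150×8.23 + 5.21×3.39 + 1.17e-06×6.86 = 1270 m²/day.
Hydraulic gradient i = (179.86 − 148.72) / 1360 = 31.14 / 1360 = 0.02290.
Q = Σ(K_i·b_i) · W · i = 1270 × 1270 × 0.02290 = 36934 m³/day.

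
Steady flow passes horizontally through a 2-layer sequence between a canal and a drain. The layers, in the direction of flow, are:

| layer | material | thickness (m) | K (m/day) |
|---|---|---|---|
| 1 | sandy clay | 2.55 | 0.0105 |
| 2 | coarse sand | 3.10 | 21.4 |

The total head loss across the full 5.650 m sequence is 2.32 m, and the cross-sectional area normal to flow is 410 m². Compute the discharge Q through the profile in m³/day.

Flow is perpendicular to layering, so the layers act in series and the equivalent K is the thickness-weighted harmonic mean.
Total thickness L = 2.55 + 3.10 = 5.650 m.
Σ(b_i/K_i) = 2.55/0.0105 + 3.10/21.4 = 243.0 d.
K_eq = L / Σ(b_i/K_i) = 5.650 / 243.0 = 0.02325 m/day.
Q = K_eq · A · (Δh/L) = 0.02325 × 410 × (2.32/5.650) = 3.914 m³/day.

3.91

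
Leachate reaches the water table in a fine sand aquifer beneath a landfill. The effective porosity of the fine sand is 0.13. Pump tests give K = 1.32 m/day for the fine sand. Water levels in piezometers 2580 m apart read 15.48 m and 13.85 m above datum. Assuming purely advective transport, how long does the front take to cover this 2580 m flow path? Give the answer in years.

1100

Hydraulic gradient i = (15.48 − 13.85) / 2580 = 1.63 / 2580 = 0.0006318.
Darcy flux q = K · i = 1.320 × 0.0006318 = 0.0008340 m/day.
Seepage velocity v = q / n_e = 0.0008340 / 0.13 = 0.006415 m/day.
Travel time t = L / v = 2580 / 0.006415 = 4.022e+05 days = 1101 years.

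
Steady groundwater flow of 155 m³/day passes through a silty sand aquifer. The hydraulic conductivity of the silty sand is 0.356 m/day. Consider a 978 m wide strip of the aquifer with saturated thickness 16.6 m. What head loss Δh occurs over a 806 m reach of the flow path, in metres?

Cross-sectional area A = 978 × 16.6 = 16235 m².
From Q = K·A·i, i = Q / (K·A) = 155 / (0.3560 × 16235) = 0.02682.
Head loss Δh = i · L = 0.02682 × 806 = 21.62 m.

21.6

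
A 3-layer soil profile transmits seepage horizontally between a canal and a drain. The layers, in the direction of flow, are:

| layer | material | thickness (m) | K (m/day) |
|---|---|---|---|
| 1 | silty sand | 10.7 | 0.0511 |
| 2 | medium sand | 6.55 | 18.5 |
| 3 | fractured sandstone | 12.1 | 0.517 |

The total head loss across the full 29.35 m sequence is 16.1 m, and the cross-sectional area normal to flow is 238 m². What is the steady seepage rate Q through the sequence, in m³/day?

16.4

Flow is perpendicular to layering, so the layers act in series and the equivalent K is the thickness-weighted harmonic mean.
Total thickness L = 10.7 + 6.55 + 12.1 = 29.35 m.
Σ(b_i/K_i) = 10.7/0.0511 + 6.55/18.5 + 12.1/0.517 = 233.2 d.
K_eq = L / Σ(b_i/K_i) = 29.35 / 233.2 = 0.1259 m/day.
Q = K_eq · A · (Δh/L) = 0.1259 × 238 × (16.1/29.35) = 16.43 m³/day.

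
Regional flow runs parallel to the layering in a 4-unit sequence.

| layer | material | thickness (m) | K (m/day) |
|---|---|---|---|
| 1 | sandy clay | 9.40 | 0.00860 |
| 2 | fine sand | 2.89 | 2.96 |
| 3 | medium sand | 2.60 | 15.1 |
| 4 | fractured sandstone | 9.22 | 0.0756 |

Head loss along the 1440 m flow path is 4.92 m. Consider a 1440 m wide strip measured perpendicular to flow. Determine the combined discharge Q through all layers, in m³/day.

239

Flow is parallel to layering, so each bed carries its own Darcy discharge and the transmissivities add.
Σ(K_i·b_i) = 0.00860×9.40 + 2.96×2.89 + 15.1×2.60 + 0.0756×9.22 = 48.59 m²/day.
Hydraulic gradient i = Δh / L = 4.92 / 1440 = 0.003417.
Q = Σ(K_i·b_i) · W · i = 48.59 × 1440 × 0.003417 = 239.1 m³/day.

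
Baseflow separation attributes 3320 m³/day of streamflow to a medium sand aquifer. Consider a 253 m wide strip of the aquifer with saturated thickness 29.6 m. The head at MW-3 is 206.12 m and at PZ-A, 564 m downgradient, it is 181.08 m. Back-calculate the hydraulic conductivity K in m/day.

Cross-sectional area A = 253 × 29.6 = 7489 m².
Hydraulic gradient i = (206.12 − 181.08) / 564 = 25.04 / 564 = 0.04440.
From Q = K·A·i, K = Q / (A·i) = 3320 / (7489 × 0.04440) = 9.986 m/day.

9.99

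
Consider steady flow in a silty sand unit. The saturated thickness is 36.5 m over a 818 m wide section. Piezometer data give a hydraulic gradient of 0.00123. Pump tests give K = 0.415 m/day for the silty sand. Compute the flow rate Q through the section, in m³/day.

Cross-sectional area A = 818 × 36.5 = 29857 m².
Hydraulic gradient i = 0.00123.
Darcy's law: Q = K · A · i = 0.4150 × 29857 × 0.001230 = 15.24 m³/day.

15.2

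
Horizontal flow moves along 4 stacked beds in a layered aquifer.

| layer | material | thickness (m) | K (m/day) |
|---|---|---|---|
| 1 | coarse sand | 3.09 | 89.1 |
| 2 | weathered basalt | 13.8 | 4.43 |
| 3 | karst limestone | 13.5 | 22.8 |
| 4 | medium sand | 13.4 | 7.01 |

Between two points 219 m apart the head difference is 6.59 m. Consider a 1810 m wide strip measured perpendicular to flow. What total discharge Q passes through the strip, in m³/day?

Flow is parallel to layering, so each bed carries its own Darcy discharge and the transmissivities add.
Σ(K_i·b_i) = 89.1×3.09 + 4.43×13.8 + 22.8×13.5 + 7.01×13.4 = 738.2 m²/day.
Hydraulic gradient i = Δh / L = 6.59 / 219 = 0.03009.
Q = Σ(K_i·b_i) · W · i = 738.2 × 1810 × 0.03009 = 40206 m³/day.

40200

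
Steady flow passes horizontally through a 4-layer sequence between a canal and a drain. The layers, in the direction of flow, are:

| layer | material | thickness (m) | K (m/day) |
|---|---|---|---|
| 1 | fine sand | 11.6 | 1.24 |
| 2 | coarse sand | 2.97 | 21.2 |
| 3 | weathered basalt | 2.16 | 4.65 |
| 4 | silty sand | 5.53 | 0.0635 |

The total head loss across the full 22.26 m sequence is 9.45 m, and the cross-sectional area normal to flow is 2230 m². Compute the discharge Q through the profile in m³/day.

217

Flow is perpendicular to layering, so the layers act in series and the equivalent K is the thickness-weighted harmonic mean.
Total thickness L = 11.6 + 2.97 + 2.16 + 5.53 = 22.26 m.
Σ(b_i/K_i) = 11.6/1.24 + 2.97/21.2 + 2.16/4.65 + 5.53/0.0635 = 97.05 d.
K_eq = L / Σ(b_i/K_i) = 22.26 / 97.05 = 0.2294 m/day.
Q = K_eq · A · (Δh/L) = 0.2294 × 2230 × (9.45/22.26) = 217.1 m³/day.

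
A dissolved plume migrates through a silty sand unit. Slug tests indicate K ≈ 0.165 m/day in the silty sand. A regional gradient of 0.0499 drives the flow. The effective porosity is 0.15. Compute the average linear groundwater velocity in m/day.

Hydraulic gradient i = 0.0499.
Darcy flux q = K · i = 0.1650 × 0.04990 = 0.008234 m/day.
Seepage velocity v = q / n_e = 0.008234 / 0.15 = 0.05489 m/day.

0.0549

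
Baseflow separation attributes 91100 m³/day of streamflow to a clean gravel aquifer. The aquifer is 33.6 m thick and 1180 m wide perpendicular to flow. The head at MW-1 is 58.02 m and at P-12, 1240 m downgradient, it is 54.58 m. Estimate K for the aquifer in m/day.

Cross-sectional area A = 1180 × 33.6 = 39648 m².
Hydraulic gradient i = (58.02 − 54.58) / 1240 = 3.44 / 1240 = 0.002774.
From Q = K·A·i, K = Q / (A·i) = 91100 / (39648 × 0.002774) = 828.2 m/day.

828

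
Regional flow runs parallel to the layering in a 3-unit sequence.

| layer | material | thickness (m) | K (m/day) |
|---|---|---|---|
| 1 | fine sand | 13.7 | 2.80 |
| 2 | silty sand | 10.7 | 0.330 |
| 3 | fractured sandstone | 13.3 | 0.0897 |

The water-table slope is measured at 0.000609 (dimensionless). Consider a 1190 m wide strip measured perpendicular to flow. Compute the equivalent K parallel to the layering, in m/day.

Flow is parallel to layering, so each bed carries its own Darcy discharge and the transmissivities add.
Σ(K_i·b_i) = 2.80×13.7 + 0.330×10.7 + 0.0897×13.3 = 43.08 m²/day.
Total thickness b = 37.70 m, so K_eq = Σ(K_i·b_i)/b = 1.143 m/day.

1.14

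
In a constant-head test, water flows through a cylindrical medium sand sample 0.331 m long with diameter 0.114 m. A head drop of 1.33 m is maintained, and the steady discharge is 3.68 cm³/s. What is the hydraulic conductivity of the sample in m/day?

Cross-sectional area A = π·(d/2)² = π × (0.114/2)² = 0.01021 m².
Convert discharge: 3.68 cm³/s = 3.680e-06 m³/s.
Darcy's law rearranged: K = Q·L / (A·Δh) = 3.680e-06 × 0.331 / (0.01021 × 1.33) = 8.973e-05 m/s = 7.752 m/day.

7.75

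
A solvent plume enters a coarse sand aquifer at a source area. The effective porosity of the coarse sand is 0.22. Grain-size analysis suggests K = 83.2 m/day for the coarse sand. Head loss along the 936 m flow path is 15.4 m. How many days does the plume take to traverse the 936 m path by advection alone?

Hydraulic gradient i = Δh / L = 15.4 / 936 = 0.01645.
Darcy flux q = K · i = 83.20 × 0.01645 = 1.369 m/day.
Seepage velocity v = q / n_e = 1.369 / 0.22 = 6.222 m/day.
Travel time t = L / v = 936 / 6.222 = 150.4 days.

150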